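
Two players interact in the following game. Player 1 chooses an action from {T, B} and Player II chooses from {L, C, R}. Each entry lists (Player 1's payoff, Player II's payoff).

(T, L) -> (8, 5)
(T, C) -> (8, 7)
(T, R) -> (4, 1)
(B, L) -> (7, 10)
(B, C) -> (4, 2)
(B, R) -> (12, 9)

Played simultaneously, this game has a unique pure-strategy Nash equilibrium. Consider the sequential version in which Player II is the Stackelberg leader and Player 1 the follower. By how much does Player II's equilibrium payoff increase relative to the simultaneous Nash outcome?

2

Backward induction with Player II moving first.
- L → Player 1 plays T (best of 8, 7); Player II gets 5.
- C → Player 1 plays T (best of 8, 4); Player II gets 7.
- R → Player 1 plays B (best of 4, 12); Player II gets 9.
Player II's induced payoffs are 5, 7, 9, so Player II commits to R. Subgame-perfect outcome: (B, R) with payoffs (12, 9).
Now find the simultaneous Nash equilibrium.
Player 1's best replies: L→T; C→T; R→B.
Player II's best replies: T→C; B→L.
Only (T, C) has each player best-responding; Nash payoffs (8, 7).
Player II's commitment gain: 9 − 7 = 2.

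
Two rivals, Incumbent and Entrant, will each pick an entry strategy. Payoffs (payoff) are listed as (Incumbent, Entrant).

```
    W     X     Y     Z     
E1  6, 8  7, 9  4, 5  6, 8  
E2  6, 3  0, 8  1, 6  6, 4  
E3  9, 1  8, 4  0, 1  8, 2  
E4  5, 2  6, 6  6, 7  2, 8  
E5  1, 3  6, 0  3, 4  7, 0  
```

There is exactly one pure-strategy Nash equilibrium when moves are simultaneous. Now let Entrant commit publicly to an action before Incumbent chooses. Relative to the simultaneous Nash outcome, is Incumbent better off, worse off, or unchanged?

Work backward from Incumbent's decision.
- W: Incumbent compares 6, 6, 9, 5, 1 and picks E3; Entrant would get 1.
- X: Incumbent compares 7, 0, 8, 6, 6 and picks E3; Entrant would get 4.
- Y: Incumbent compares 4, 1, 0, 6, 3 and picks E4; Entrant would get 7.
- Z: Incumbent compares 6, 6, 8, 2, 7 and picks E3; Entrant would get 2.
Among 1, 4, 7, 2, the best is 7 at Y. Subgame-perfect outcome: (E4, Y) with payoffs (6, 7).
Now find the simultaneous Nash equilibrium.
Incumbent's best replies: W→E3; X→E3; Y→E4; Z→E3.
Entrant's best replies: E1→X; E2→X; E3→X; E4→Z; E5→Y.
The unique mutual best reply is (E3, X), giving (8, 4).
Incumbent earns 6 sequentially versus 8 at the Nash outcome: worse off.

worse off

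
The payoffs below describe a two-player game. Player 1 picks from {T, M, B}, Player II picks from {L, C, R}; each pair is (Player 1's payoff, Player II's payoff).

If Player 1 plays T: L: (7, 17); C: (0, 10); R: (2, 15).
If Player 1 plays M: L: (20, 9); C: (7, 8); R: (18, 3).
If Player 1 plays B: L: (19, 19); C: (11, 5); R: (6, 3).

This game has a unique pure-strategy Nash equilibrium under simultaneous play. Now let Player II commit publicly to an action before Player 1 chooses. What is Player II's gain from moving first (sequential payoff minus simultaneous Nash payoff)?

Player 1 best-responds to each possible Player II move:
- L: Player 1 compares 7, 20, 19 and picks M; Player II would get 9.
- C: Player 1 compares 0, 7, 11 and picks B; Player II would get 5.
- R: Player 1 compares 2, 18, 6 and picks M; Player II would get 3.
Maximizing over 9, 5, 3, Player II chooses L. Subgame-perfect outcome: (M, L) with payoffs (20, 9).
Now find the simultaneous Nash equilibrium.
Player 1's best replies: L→M; C→B; R→M.
Player II's best replies: T→L; M→L; B→L.
Only (M, L) has each player best-responding; Nash payoffs (20, 9).
Player II's commitment gain: 9 − 9 = 0.

0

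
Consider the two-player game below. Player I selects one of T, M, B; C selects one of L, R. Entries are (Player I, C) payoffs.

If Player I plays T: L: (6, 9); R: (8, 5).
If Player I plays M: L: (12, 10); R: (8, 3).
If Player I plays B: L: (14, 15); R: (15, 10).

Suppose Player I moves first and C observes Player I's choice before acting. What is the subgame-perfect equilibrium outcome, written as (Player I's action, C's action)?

(B, L)

Solve by backward induction (Player I leads).
- T: BR = L, leader payoff 6.
- M: BR = L, leader payoff 12.
- B: BR = L, leader payoff 14.
Maximizing over 6, 12, 14, Player I chooses B. Subgame-perfect outcome: (B, L) with payoffs (14, 15).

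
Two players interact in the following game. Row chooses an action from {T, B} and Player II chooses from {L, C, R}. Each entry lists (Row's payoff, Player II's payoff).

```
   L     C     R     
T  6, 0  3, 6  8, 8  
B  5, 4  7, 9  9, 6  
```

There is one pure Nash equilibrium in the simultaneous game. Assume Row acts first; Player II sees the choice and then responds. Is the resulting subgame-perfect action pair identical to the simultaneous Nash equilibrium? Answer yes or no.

no

Player II best-responds to each possible Row move:
- T: BR = R, leader payoff 8.
- B: BR = C, leader payoff 7.
Among 8, 7, the best is 8 at T. Subgame-perfect outcome: (T, R) with payoffs (8, 8).
Under simultaneous play:
Row's best replies: L→T; C→B; R→B.
Player II's best replies: T→R; B→C.
Only (B, C) has each player best-responding; Nash payoffs (7, 9).
Sequential outcome (T, R) differs from the Nash profile (B, C).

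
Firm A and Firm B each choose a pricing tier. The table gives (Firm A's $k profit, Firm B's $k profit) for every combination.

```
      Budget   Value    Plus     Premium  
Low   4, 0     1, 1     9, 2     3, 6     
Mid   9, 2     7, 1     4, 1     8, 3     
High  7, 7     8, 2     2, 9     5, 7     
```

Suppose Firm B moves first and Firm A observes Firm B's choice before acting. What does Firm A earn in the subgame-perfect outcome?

Backward induction with Firm B moving first.
- Budget: BR = Mid, leader payoff 2.
- Value: BR = High, leader payoff 2.
- Plus: BR = Low, leader payoff 2.
- Premium: BR = Mid, leader payoff 3.
Maximizing over 2, 2, 2, 3, Firm B chooses Premium. Subgame-perfect outcome: (Mid, Premium) with payoffs (8, 3).

8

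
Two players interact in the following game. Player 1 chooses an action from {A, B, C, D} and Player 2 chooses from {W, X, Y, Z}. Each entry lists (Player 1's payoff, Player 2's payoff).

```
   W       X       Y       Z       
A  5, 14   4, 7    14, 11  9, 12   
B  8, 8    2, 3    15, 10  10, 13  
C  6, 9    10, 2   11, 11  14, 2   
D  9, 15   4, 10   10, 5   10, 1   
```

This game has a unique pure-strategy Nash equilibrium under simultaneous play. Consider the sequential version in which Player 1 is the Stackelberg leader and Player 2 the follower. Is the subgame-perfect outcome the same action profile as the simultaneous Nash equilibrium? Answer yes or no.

Player 2 best-responds to each possible Player 1 move:
- A: Player 2 compares 14, 7, 11, 12 and picks W; Player 1 would get 5.
- B: Player 2 compares 8, 3, 10, 13 and picks Z; Player 1 would get 10.
- C: Player 2 compares 9, 2, 11, 2 and picks Y; Player 1 would get 11.
- D: Player 2 compares 15, 10, 5, 1 and picks W; Player 1 would get 9.
Among 5, 10, 11, 9, the best is 11 at C. Subgame-perfect outcome: (C, Y) with payoffs (11, 11).
For the simultaneous game, intersect best replies.
Player 1's best replies: W→D; X→C; Y→B; Z→C.
Player 2's best replies: A→W; B→Z; C→Y; D→W.
Only (D, W) has each player best-responding; Nash payoffs (9, 15).
Sequential outcome (C, Y) differs from the Nash profile (D, W).

no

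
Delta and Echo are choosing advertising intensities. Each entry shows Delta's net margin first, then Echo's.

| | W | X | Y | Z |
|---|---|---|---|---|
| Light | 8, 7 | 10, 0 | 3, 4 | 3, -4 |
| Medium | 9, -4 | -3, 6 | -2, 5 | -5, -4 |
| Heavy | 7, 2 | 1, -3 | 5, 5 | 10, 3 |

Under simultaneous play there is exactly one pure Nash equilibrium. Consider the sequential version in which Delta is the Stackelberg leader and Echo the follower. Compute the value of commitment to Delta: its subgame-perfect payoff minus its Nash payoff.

3

Backward induction with Delta moving first.
- Light: BR = W, leader payoff 8.
- Medium: BR = X, leader payoff -3.
- Heavy: BR = Y, leader payoff 5.
Among 8, -3, 5, the best is 8 at Light. Subgame-perfect outcome: (Light, W) with payoffs (8, 7).
Now find the simultaneous Nash equilibrium.
Delta's best replies: W→Medium; X→Light; Y→Heavy; Z→Heavy.
Echo's best replies: Light→W; Medium→X; Heavy→Y.
Only (Heavy, Y) has each player best-responding; Nash payoffs (5, 5).
Delta's commitment gain: 8 − 5 = 3.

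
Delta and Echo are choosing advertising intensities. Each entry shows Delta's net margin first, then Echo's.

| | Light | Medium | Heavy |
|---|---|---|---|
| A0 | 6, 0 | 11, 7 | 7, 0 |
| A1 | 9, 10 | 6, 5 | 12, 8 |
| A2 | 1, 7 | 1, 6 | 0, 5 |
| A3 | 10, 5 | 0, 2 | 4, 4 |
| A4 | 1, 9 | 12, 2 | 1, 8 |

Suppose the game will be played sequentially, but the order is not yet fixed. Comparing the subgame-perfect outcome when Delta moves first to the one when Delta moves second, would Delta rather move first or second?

If Delta leads: Echo's best replies are A0→Medium, A1→Light, A2→Light, A3→Light, A4→Light; Delta's induced payoffs 11, 9, 1, 10, 1; outcome (A0, Medium), payoffs (11, 7).
If Echo leads: Delta's best replies are Light→A3, Medium→A4, Heavy→A1; Echo's induced payoffs 5, 2, 8; outcome (A1, Heavy), payoffs (12, 8).
Delta gets 11 moving first and 12 moving second, so Delta prefers to move second.

second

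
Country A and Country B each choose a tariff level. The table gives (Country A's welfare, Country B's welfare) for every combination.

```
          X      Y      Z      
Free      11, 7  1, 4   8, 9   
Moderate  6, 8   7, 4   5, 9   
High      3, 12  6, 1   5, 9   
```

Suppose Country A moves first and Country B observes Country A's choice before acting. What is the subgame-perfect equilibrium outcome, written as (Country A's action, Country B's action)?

(Free, Z)

Work backward from Country B's decision.
- Free → Country B plays Z (best of 7, 4, 9); Country A gets 8.
- Moderate → Country B plays Z (best of 8, 4, 9); Country A gets 5.
- High → Country B plays X (best of 12, 1, 9); Country A gets 3.
Maximizing over 8, 5, 3, Country A chooses Free. Subgame-perfect outcome: (Free, Z) with payoffs (8, 9).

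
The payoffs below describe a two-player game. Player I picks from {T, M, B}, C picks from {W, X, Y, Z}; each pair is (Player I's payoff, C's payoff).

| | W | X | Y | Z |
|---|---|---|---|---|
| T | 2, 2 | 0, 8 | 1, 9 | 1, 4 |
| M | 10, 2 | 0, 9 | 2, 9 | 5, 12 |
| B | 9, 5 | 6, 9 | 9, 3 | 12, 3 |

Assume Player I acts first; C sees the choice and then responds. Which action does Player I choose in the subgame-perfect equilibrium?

B

Work backward from C's decision.
- T: C compares 2, 8, 9, 4 and picks Y; Player I would get 1.
- M: C compares 2, 9, 9, 12 and picks Z; Player I would get 5.
- B: C compares 5, 9, 3, 3 and picks X; Player I would get 6.
Among 1, 5, 6, the best is 6 at B. Subgame-perfect outcome: (B, X) with payoffs (6, 9).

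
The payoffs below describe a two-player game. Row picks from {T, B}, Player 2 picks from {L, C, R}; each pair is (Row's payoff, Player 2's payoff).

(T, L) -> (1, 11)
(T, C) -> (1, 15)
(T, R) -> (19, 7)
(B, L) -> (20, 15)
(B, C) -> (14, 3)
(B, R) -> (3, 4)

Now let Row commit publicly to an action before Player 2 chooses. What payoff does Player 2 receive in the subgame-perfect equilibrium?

15

Work backward from Player 2's decision.
- T → Player 2 plays C (best of 11, 15, 7); Row gets 1.
- B → Player 2 plays L (best of 15, 3, 4); Row gets 20.
Among 1, 20, the best is 20 at B. Subgame-perfect outcome: (B, L) with payoffs (20, 15).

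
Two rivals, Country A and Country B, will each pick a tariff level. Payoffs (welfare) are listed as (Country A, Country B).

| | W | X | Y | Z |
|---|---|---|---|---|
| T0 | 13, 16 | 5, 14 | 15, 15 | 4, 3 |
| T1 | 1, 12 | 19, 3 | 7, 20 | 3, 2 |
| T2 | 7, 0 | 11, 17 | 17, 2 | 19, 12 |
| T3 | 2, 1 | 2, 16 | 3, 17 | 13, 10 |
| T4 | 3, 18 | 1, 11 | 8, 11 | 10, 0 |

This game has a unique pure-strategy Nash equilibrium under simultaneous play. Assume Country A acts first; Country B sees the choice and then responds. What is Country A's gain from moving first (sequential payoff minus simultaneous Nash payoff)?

0

Solve by backward induction (Country A leads).
- T0: BR = W, leader payoff 13.
- T1: BR = Y, leader payoff 7.
- T2: BR = X, leader payoff 11.
- T3: BR = Y, leader payoff 3.
- T4: BR = W, leader payoff 3.
Country A's induced payoffs are 13, 7, 11, 3, 3, so Country A commits to T0. Subgame-perfect outcome: (T0, W) with payoffs (13, 16).
For the simultaneous game, intersect best replies.
Country A's best replies: W→T0; X→T1; Y→T2; Z→T2.
Country B's best replies: T0→W; T1→Y; T2→X; T3→Y; T4→W.
Only (T0, W) has each player best-responding; Nash payoffs (13, 16).
Country A's commitment gain: 13 − 13 = 0.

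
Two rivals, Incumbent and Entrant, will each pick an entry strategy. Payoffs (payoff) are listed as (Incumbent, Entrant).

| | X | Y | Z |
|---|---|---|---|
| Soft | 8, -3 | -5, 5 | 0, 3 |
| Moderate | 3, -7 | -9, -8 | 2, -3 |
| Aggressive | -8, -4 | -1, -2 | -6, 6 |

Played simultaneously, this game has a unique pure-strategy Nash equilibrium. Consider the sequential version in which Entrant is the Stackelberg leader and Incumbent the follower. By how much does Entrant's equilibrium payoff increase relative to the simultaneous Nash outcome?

Backward induction with Entrant moving first.
- X → Incumbent plays Soft (best of 8, 3, -8); Entrant gets -3.
- Y → Incumbent plays Aggressive (best of -5, -9, -1); Entrant gets -2.
- Z → Incumbent plays Moderate (best of 0, 2, -6); Entrant gets -3.
Among -3, -2, -3, the best is -2 at Y. Subgame-perfect outcome: (Aggressive, Y) with payoffs (-1, -2).
Now find the simultaneous Nash equilibrium.
Incumbent's best replies: X→Soft; Y→Aggressive; Z→Moderate.
Entrant's best replies: Soft→Y; Moderate→Z; Aggressive→Z.
Only (Moderate, Z) has each player best-responding; Nash payoffs (2, -3).
Entrant's commitment gain: -2 − -3 = 1.

1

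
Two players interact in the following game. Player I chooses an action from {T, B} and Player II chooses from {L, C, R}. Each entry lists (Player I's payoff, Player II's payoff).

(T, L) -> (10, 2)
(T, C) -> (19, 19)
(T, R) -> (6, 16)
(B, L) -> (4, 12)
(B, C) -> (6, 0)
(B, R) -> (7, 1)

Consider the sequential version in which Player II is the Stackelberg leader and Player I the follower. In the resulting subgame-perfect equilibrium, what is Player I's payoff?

Work backward from Player I's decision.
- L → Player I plays T (best of 10, 4); Player II gets 2.
- C → Player I plays T (best of 19, 6); Player II gets 19.
- R → Player I plays B (best of 6, 7); Player II gets 1.
Maximizing over 2, 19, 1, Player II chooses C. Subgame-perfect outcome: (T, C) with payoffs (19, 19).

19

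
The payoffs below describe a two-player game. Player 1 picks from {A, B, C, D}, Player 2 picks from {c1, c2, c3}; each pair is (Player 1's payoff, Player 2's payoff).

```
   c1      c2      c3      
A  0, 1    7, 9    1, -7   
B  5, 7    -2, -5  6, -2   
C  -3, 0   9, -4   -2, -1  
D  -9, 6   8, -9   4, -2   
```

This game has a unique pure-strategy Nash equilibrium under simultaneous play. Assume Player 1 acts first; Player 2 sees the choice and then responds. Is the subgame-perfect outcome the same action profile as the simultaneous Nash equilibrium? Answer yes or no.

no

Backward induction with Player 1 moving first.
- A → Player 2 plays c2 (best of 1, 9, -7); Player 1 gets 7.
- B → Player 2 plays c1 (best of 7, -5, -2); Player 1 gets 5.
- C → Player 2 plays c1 (best of 0, -4, -1); Player 1 gets -3.
- D → Player 2 plays c1 (best of 6, -9, -2); Player 1 gets -9.
Player 1's induced payoffs are 7, 5, -3, -9, so Player 1 commits to A. Subgame-perfect outcome: (A, c2) with payoffs (7, 9).
Under simultaneous play:
Player 1's best replies: c1→B; c2→C; c3→B.
Player 2's best replies: A→c2; B→c1; C→c1; D→c1.
Only (B, c1) has each player best-responding; Nash payoffs (5, 7).
Sequential outcome (A, c2) differs from the Nash profile (B, c1).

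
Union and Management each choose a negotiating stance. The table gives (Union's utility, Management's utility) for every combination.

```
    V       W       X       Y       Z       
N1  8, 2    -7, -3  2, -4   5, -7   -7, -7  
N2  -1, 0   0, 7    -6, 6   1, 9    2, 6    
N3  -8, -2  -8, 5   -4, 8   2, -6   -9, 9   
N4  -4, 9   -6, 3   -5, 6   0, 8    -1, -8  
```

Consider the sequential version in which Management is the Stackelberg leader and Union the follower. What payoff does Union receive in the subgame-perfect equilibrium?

0

Solve by backward induction (Management leads).
- V → Union plays N1 (best of 8, -1, -8, -4); Management gets 2.
- W → Union plays N2 (best of -7, 0, -8, -6); Management gets 7.
- X → Union plays N1 (best of 2, -6, -4, -5); Management gets -4.
- Y → Union plays N1 (best of 5, 1, 2, 0); Management gets -7.
- Z → Union plays N2 (best of -7, 2, -9, -1); Management gets 6.
Among 2, 7, -4, -7, 6, the best is 7 at W. Subgame-perfect outcome: (N2, W) with payoffs (0, 7).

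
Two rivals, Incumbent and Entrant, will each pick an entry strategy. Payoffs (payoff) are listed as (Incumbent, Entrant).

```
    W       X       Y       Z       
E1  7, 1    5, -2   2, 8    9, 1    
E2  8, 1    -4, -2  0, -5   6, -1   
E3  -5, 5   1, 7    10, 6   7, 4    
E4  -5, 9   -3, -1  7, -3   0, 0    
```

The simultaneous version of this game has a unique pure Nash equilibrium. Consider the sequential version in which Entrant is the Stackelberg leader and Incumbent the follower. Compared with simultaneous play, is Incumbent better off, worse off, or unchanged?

Work backward from Incumbent's decision.
- W → Incumbent plays E2 (best of 7, 8, -5, -5); Entrant gets 1.
- X → Incumbent plays E1 (best of 5, -4, 1, -3); Entrant gets -2.
- Y → Incumbent plays E3 (best of 2, 0, 10, 7); Entrant gets 6.
- Z → Incumbent plays E1 (best of 9, 6, 7, 0); Entrant gets 1.
Maximizing over 1, -2, 6, 1, Entrant chooses Y. Subgame-perfect outcome: (E3, Y) with payoffs (10, 6).
Now find the simultaneous Nash equilibrium.
Incumbent's best replies: W→E2; X→E1; Y→E3; Z→E1.
Entrant's best replies: E1→Y; E2→W; E3→X; E4→W.
Only (E2, W) has each player best-responding; Nash payoffs (8, 1).
Incumbent earns 10 sequentially versus 8 at the Nash outcome: better off.

better off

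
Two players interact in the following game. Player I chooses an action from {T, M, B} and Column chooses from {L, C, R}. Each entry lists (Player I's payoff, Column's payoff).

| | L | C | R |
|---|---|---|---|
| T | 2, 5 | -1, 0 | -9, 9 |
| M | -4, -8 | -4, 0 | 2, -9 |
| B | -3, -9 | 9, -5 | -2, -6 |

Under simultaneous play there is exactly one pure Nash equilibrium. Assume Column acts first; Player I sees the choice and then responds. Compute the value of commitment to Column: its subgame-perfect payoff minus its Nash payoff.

Backward induction with Column moving first.
- L: Player I compares 2, -4, -3 and picks T; Column would get 5.
- C: Player I compares -1, -4, 9 and picks B; Column would get -5.
- R: Player I compares -9, 2, -2 and picks M; Column would get -9.
Maximizing over 5, -5, -9, Column chooses L. Subgame-perfect outcome: (T, L) with payoffs (2, 5).
Under simultaneous play:
Player I's best replies: L→T; C→B; R→M.
Column's best replies: T→R; M→C; B→C.
The unique mutual best reply is (B, C), giving (9, -5).
Column's commitment gain: 5 − -5 = 10.

10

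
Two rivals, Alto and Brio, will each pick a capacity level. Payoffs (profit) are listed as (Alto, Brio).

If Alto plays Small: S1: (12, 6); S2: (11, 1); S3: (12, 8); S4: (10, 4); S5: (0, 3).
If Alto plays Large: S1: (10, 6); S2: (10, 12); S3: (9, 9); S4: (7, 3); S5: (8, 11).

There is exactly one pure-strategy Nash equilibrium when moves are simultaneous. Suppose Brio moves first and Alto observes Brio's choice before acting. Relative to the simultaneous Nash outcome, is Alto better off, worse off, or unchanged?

worse off

Solve by backward induction (Brio leads).
- S1: Alto compares 12, 10 and picks Small; Brio would get 6.
- S2: Alto compares 11, 10 and picks Small; Brio would get 1.
- S3: Alto compares 12, 9 and picks Small; Brio would get 8.
- S4: Alto compares 10, 7 and picks Small; Brio would get 4.
- S5: Alto compares 0, 8 and picks Large; Brio would get 11.
Maximizing over 6, 1, 8, 4, 11, Brio chooses S5. Subgame-perfect outcome: (Large, S5) with payoffs (8, 11).
Now find the simultaneous Nash equilibrium.
Alto's best replies: S1→Small; S2→Small; S3→Small; S4→Small; S5→Large.
Brio's best replies: Small→S3; Large→S2.
The unique mutual best reply is (Small, S3), giving (12, 8).
Alto earns 8 sequentially versus 12 at the Nash outcome: worse off.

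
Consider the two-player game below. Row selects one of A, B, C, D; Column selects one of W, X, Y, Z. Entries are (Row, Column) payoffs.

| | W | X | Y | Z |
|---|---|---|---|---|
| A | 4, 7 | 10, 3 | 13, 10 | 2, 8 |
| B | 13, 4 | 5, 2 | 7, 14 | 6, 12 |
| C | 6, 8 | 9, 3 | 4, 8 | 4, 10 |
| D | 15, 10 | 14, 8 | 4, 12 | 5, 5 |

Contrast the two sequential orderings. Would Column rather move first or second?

If Row leads: Column's best replies are A→Y, B→Y, C→Z, D→Y; Row's induced payoffs 13, 7, 4, 4; outcome (A, Y), payoffs (13, 10).
If Column leads: Row's best replies are W→D, X→D, Y→A, Z→B; Column's induced payoffs 10, 8, 10, 12; outcome (B, Z), payoffs (6, 12).
Column gets 12 moving first and 10 moving second, so Column prefers to move first.

first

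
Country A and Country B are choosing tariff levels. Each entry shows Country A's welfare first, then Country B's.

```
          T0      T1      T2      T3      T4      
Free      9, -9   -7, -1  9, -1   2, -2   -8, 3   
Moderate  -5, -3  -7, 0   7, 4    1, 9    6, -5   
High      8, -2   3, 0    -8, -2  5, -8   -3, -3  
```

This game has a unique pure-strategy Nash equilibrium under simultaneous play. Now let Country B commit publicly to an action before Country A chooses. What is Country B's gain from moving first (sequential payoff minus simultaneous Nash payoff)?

Backward induction with Country B moving first.
- T0 → Country A plays Free (best of 9, -5, 8); Country B gets -9.
- T1 → Country A plays High (best of -7, -7, 3); Country B gets 0.
- T2 → Country A plays Free (best of 9, 7, -8); Country B gets -1.
- T3 → Country A plays High (best of 2, 1, 5); Country B gets -8.
- T4 → Country A plays Moderate (best of -8, 6, -3); Country B gets -5.
Country B's induced payoffs are -9, 0, -1, -8, -5, so Country B commits to T1. Subgame-perfect outcome: (High, T1) with payoffs (3, 0).
Under simultaneous play:
Country A's best replies: T0→Free; T1→High; T2→Free; T3→High; T4→Moderate.
Country B's best replies: Free→T4; Moderate→T3; High→T1.
The unique mutual best reply is (High, T1), giving (3, 0).
Country B's commitment gain: 0 − 0 = 0.

0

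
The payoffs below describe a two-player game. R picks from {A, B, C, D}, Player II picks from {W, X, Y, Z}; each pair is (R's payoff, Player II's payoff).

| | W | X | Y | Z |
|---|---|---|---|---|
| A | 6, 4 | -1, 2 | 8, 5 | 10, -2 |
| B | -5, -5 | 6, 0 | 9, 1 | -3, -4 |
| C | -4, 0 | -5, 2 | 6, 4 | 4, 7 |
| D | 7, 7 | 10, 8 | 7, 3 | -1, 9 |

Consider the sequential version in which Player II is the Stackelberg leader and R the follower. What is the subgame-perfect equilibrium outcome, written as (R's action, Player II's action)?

Solve by backward induction (Player II leads).
- W → R plays D (best of 6, -5, -4, 7); Player II gets 7.
- X → R plays D (best of -1, 6, -5, 10); Player II gets 8.
- Y → R plays B (best of 8, 9, 6, 7); Player II gets 1.
- Z → R plays A (best of 10, -3, 4, -1); Player II gets -2.
Player II's induced payoffs are 7, 8, 1, -2, so Player II commits to X. Subgame-perfect outcome: (D, X) with payoffs (10, 8).

(D, X)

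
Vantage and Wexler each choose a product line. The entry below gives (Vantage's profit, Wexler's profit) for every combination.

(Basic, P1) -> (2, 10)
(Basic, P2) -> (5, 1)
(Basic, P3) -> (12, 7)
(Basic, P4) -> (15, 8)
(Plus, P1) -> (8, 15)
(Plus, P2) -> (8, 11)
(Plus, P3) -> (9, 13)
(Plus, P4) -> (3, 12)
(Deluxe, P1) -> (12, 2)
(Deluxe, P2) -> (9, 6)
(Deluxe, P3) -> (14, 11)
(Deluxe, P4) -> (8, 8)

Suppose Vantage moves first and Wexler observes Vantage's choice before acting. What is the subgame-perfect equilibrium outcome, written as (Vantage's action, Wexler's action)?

Work backward from Wexler's decision.
- Basic: Wexler compares 10, 1, 7, 8 and picks P1; Vantage would get 2.
- Plus: Wexler compares 15, 11, 13, 12 and picks P1; Vantage would get 8.
- Deluxe: Wexler compares 2, 6, 11, 8 and picks P3; Vantage would get 14.
Vantage's induced payoffs are 2, 8, 14, so Vantage commits to Deluxe. Subgame-perfect outcome: (Deluxe, P3) with payoffs (14, 11).

(Deluxe, P3)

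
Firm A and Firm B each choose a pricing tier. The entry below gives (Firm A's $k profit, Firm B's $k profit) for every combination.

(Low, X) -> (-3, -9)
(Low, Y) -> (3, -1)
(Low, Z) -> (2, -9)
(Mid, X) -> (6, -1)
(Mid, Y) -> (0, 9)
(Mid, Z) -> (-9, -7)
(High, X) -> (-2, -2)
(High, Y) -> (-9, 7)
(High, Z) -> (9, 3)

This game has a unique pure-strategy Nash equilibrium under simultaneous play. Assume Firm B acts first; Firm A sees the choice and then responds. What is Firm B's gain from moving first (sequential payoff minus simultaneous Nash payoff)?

Firm A best-responds to each possible Firm B move:
- X: BR = Mid, leader payoff -1.
- Y: BR = Low, leader payoff -1.
- Z: BR = High, leader payoff 3.
Maximizing over -1, -1, 3, Firm B chooses Z. Subgame-perfect outcome: (High, Z) with payoffs (9, 3).
Under simultaneous play:
Firm A's best replies: X→Mid; Y→Low; Z→High.
Firm B's best replies: Low→Y; Mid→Y; High→Y.
The unique mutual best reply is (Low, Y), giving (3, -1).
Firm B's commitment gain: 3 − -1 = 4.

4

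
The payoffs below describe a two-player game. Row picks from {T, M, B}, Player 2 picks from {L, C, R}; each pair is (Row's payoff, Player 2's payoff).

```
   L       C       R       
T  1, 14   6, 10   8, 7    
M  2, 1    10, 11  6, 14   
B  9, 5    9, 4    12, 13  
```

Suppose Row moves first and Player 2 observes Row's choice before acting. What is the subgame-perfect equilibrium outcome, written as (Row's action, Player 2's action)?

(B, R)

Work backward from Player 2's decision.
- T: Player 2 compares 14, 10, 7 and picks L; Row would get 1.
- M: Player 2 compares 1, 11, 14 and picks R; Row would get 6.
- B: Player 2 compares 5, 4, 13 and picks R; Row would get 12.
Maximizing over 1, 6, 12, Row chooses B. Subgame-perfect outcome: (B, R) with payoffs (12, 13).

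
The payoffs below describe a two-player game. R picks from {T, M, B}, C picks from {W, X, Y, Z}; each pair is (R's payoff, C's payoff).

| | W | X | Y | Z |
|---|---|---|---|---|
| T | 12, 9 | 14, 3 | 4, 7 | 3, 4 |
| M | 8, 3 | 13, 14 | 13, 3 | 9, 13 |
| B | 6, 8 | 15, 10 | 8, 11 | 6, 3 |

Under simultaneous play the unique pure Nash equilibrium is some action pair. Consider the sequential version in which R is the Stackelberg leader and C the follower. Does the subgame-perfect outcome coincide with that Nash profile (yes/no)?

no

C best-responds to each possible R move:
- T → C plays W (best of 9, 3, 7, 4); R gets 12.
- M → C plays X (best of 3, 14, 3, 13); R gets 13.
- B → C plays Y (best of 8, 10, 11, 3); R gets 8.
R's induced payoffs are 12, 13, 8, so R commits to M. Subgame-perfect outcome: (M, X) with payoffs (13, 14).
For the simultaneous game, intersect best replies.
R's best replies: W→T; X→B; Y→M; Z→M.
C's best replies: T→W; M→X; B→Y.
The unique mutual best reply is (T, W), giving (12, 9).
Sequential outcome (M, X) differs from the Nash profile (T, W).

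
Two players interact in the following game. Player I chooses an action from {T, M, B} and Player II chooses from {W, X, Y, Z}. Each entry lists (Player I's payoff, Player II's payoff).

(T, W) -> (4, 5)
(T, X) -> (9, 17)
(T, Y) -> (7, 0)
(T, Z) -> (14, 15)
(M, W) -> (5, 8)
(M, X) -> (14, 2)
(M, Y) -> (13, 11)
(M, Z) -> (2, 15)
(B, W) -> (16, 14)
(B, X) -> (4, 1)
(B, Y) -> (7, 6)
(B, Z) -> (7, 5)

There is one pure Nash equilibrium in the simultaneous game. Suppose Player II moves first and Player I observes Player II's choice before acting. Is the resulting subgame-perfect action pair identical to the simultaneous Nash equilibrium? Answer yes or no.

no

Work backward from Player I's decision.
- W: Player I compares 4, 5, 16 and picks B; Player II would get 14.
- X: Player I compares 9, 14, 4 and picks M; Player II would get 2.
- Y: Player I compares 7, 13, 7 and picks M; Player II would get 11.
- Z: Player I compares 14, 2, 7 and picks T; Player II would get 15.
Player II's induced payoffs are 14, 2, 11, 15, so Player II commits to Z. Subgame-perfect outcome: (T, Z) with payoffs (14, 15).
For the simultaneous game, intersect best replies.
Player I's best replies: W→B; X→M; Y→M; Z→T.
Player II's best replies: T→X; M→Z; B→W.
Only (B, W) has each player best-responding; Nash payoffs (16, 14).
Sequential outcome (T, Z) differs from the Nash profile (B, W).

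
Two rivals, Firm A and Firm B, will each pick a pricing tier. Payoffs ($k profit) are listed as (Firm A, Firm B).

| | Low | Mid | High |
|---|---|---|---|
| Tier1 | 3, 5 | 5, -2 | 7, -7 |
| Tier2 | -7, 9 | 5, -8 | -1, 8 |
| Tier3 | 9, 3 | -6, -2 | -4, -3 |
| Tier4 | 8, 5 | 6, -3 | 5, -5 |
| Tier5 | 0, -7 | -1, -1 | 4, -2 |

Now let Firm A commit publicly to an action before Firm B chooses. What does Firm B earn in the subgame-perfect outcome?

Solve by backward induction (Firm A leads).
- Tier1: BR = Low, leader payoff 3.
- Tier2: BR = Low, leader payoff -7.
- Tier3: BR = Low, leader payoff 9.
- Tier4: BR = Low, leader payoff 8.
- Tier5: BR = Mid, leader payoff -1.
Maximizing over 3, -7, 9, 8, -1, Firm A chooses Tier3. Subgame-perfect outcome: (Tier3, Low) with payoffs (9, 3).

3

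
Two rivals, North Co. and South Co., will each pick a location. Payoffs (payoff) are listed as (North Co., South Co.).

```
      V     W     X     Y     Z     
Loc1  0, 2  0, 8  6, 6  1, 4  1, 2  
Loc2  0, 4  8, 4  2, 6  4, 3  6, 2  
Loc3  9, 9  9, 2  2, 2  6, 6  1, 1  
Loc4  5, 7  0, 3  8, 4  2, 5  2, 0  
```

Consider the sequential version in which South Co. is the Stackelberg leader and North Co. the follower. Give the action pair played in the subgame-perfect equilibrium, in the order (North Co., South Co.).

Work backward from North Co.'s decision.
- V: North Co. compares 0, 0, 9, 5 and picks Loc3; South Co. would get 9.
- W: North Co. compares 0, 8, 9, 0 and picks Loc3; South Co. would get 2.
- X: North Co. compares 6, 2, 2, 8 and picks Loc4; South Co. would get 4.
- Y: North Co. compares 1, 4, 6, 2 and picks Loc3; South Co. would get 6.
- Z: North Co. compares 1, 6, 1, 2 and picks Loc2; South Co. would get 2.
Maximizing over 9, 2, 4, 6, 2, South Co. chooses V. Subgame-perfect outcome: (Loc3, V) with payoffs (9, 9).

(Loc3, V)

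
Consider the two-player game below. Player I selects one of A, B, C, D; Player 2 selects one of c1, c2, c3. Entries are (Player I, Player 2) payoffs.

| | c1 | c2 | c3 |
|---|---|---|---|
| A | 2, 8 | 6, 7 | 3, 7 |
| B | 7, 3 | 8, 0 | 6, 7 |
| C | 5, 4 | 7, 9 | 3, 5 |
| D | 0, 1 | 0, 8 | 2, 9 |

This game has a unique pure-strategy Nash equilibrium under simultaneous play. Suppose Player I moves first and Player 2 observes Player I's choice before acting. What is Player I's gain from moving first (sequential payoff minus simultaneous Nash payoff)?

1

Player 2 best-responds to each possible Player I move:
- A → Player 2 plays c1 (best of 8, 7, 7); Player I gets 2.
- B → Player 2 plays c3 (best of 3, 0, 7); Player I gets 6.
- C → Player 2 plays c2 (best of 4, 9, 5); Player I gets 7.
- D → Player 2 plays c3 (best of 1, 8, 9); Player I gets 2.
Maximizing over 2, 6, 7, 2, Player I chooses C. Subgame-perfect outcome: (C, c2) with payoffs (7, 9).
For the simultaneous game, intersect best replies.
Player I's best replies: c1→B; c2→B; c3→B.
Player 2's best replies: A→c1; B→c3; C→c2; D→c3.
The unique mutual best reply is (B, c3), giving (6, 7).
Player I's commitment gain: 7 − 6 = 1.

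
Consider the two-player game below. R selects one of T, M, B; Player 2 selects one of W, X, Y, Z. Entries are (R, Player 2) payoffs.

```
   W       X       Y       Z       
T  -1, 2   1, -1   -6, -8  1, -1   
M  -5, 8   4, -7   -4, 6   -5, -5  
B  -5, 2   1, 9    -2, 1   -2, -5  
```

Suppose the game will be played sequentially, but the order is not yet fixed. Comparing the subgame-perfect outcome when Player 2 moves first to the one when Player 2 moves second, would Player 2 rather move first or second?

If R leads: Player 2's best replies are T→W, M→W, B→X; R's induced payoffs -1, -5, 1; outcome (B, X), payoffs (1, 9).
If Player 2 leads: R's best replies are W→T, X→M, Y→B, Z→T; Player 2's induced payoffs 2, -7, 1, -1; outcome (T, W), payoffs (-1, 2).
Player 2 gets 2 moving first and 9 moving second, so Player 2 prefers to move second.

second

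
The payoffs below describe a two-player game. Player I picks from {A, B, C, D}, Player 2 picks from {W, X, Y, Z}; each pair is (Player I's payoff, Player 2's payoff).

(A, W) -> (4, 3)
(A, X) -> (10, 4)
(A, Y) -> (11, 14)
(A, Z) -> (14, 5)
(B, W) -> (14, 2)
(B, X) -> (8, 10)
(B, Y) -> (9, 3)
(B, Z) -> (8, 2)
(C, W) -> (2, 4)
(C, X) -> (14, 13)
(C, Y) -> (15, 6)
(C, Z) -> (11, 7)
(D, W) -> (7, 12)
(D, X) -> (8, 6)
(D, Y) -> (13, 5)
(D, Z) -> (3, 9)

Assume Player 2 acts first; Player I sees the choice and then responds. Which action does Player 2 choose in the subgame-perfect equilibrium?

X

Solve by backward induction (Player 2 leads).
- W: BR = B, leader payoff 2.
- X: BR = C, leader payoff 13.
- Y: BR = C, leader payoff 6.
- Z: BR = A, leader payoff 5.
Maximizing over 2, 13, 6, 5, Player 2 chooses X. Subgame-perfect outcome: (C, X) with payoffs (14, 13).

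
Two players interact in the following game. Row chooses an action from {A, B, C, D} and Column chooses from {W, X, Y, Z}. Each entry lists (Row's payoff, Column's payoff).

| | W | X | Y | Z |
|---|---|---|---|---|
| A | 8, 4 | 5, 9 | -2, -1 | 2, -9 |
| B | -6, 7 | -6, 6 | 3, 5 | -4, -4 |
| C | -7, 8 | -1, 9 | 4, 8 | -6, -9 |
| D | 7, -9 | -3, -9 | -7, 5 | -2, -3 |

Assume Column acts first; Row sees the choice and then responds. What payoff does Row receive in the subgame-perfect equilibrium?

Solve by backward induction (Column leads).
- W: BR = A, leader payoff 4.
- X: BR = A, leader payoff 9.
- Y: BR = C, leader payoff 8.
- Z: BR = A, leader payoff -9.
Maximizing over 4, 9, 8, -9, Column chooses X. Subgame-perfect outcome: (A, X) with payoffs (5, 9).

5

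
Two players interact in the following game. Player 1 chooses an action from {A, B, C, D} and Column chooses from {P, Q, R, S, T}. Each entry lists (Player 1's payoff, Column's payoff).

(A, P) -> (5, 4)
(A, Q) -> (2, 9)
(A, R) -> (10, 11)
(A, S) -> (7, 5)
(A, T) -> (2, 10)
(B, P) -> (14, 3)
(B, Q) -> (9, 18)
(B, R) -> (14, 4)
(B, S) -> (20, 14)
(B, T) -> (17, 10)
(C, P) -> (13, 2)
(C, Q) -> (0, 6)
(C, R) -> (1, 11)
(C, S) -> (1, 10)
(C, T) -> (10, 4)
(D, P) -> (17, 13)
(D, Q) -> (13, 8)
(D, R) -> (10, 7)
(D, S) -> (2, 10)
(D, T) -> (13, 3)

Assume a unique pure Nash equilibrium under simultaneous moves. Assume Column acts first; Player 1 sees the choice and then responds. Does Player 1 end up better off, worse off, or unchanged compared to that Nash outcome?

better off

Work backward from Player 1's decision.
- P: Player 1 compares 5, 14, 13, 17 and picks D; Column would get 13.
- Q: Player 1 compares 2, 9, 0, 13 and picks D; Column would get 8.
- R: Player 1 compares 10, 14, 1, 10 and picks B; Column would get 4.
- S: Player 1 compares 7, 20, 1, 2 and picks B; Column would get 14.
- T: Player 1 compares 2, 17, 10, 13 and picks B; Column would get 10.
Among 13, 8, 4, 14, 10, the best is 14 at S. Subgame-perfect outcome: (B, S) with payoffs (20, 14).
Now find the simultaneous Nash equilibrium.
Player 1's best replies: P→D; Q→D; R→B; S→B; T→B.
Column's best replies: A→R; B→Q; C→R; D→P.
Only (D, P) has each player best-responding; Nash payoffs (17, 13).
Player 1 earns 20 sequentially versus 17 at the Nash outcome: better off.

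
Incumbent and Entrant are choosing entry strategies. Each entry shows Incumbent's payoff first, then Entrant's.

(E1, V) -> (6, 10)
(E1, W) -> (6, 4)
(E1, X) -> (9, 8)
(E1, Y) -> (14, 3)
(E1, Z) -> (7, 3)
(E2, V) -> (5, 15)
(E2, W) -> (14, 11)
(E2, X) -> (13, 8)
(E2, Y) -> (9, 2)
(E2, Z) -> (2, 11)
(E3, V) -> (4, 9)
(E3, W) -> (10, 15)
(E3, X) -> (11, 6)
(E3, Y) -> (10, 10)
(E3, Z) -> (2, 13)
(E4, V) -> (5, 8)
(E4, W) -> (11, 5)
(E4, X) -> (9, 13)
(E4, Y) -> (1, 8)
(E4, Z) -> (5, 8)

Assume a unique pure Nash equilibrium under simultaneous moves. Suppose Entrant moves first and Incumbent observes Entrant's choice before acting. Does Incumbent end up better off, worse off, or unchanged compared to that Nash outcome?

Backward induction with Entrant moving first.
- V → Incumbent plays E1 (best of 6, 5, 4, 5); Entrant gets 10.
- W → Incumbent plays E2 (best of 6, 14, 10, 11); Entrant gets 11.
- X → Incumbent plays E2 (best of 9, 13, 11, 9); Entrant gets 8.
- Y → Incumbent plays E1 (best of 14, 9, 10, 1); Entrant gets 3.
- Z → Incumbent plays E1 (best of 7, 2, 2, 5); Entrant gets 3.
Entrant's induced payoffs are 10, 11, 8, 3, 3, so Entrant commits to W. Subgame-perfect outcome: (E2, W) with payoffs (14, 11).
Under simultaneous play:
Incumbent's best replies: V→E1; W→E2; X→E2; Y→E1; Z→E1.
Entrant's best replies: E1→V; E2→V; E3→W; E4→X.
The unique mutual best reply is (E1, V), giving (6, 10).
Incumbent earns 14 sequentially versus 6 at the Nash outcome: better off.

better off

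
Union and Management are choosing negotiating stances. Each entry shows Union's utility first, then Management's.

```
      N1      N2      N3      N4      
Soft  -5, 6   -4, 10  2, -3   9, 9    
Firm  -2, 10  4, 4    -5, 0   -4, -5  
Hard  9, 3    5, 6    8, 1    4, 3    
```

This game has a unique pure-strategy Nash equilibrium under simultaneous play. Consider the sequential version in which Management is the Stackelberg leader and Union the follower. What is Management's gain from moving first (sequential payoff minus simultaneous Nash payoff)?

Backward induction with Management moving first.
- N1: BR = Hard, leader payoff 3.
- N2: BR = Hard, leader payoff 6.
- N3: BR = Hard, leader payoff 1.
- N4: BR = Soft, leader payoff 9.
Among 3, 6, 1, 9, the best is 9 at N4. Subgame-perfect outcome: (Soft, N4) with payoffs (9, 9).
Now find the simultaneous Nash equilibrium.
Union's best replies: N1→Hard; N2→Hard; N3→Hard; N4→Soft.
Management's best replies: Soft→N2; Firm→N1; Hard→N2.
Only (Hard, N2) has each player best-responding; Nash payoffs (5, 6).
Management's commitment gain: 9 − 6 = 3.

3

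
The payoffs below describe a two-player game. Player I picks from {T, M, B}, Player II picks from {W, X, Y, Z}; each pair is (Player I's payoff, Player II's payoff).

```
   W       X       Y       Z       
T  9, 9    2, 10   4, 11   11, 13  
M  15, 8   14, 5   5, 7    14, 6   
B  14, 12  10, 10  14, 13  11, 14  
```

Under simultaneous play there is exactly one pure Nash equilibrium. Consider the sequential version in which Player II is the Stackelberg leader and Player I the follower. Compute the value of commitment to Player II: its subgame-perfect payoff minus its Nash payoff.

5

Player I best-responds to each possible Player II move:
- W: BR = M, leader payoff 8.
- X: BR = M, leader payoff 5.
- Y: BR = B, leader payoff 13.
- Z: BR = M, leader payoff 6.
Player II's induced payoffs are 8, 5, 13, 6, so Player II commits to Y. Subgame-perfect outcome: (B, Y) with payoffs (14, 13).
Now find the simultaneous Nash equilibrium.
Player I's best replies: W→M; X→M; Y→B; Z→M.
Player II's best replies: T→Z; M→W; B→Z.
Only (M, W) has each player best-responding; Nash payoffs (15, 8).
Player II's commitment gain: 13 − 8 = 5.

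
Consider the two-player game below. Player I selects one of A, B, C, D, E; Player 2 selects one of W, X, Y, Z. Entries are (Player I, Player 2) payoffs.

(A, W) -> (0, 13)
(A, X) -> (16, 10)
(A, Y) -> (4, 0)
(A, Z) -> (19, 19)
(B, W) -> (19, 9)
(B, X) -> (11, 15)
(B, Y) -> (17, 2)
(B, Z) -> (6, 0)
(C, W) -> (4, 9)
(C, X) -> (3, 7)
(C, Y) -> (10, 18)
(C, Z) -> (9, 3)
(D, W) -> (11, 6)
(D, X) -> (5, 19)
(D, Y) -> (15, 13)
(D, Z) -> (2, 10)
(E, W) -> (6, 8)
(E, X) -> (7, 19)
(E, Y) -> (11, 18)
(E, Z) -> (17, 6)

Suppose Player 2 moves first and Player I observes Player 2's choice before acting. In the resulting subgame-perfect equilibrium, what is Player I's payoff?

19

Solve by backward induction (Player 2 leads).
- W: Player I compares 0, 19, 4, 11, 6 and picks B; Player 2 would get 9.
- X: Player I compares 16, 11, 3, 5, 7 and picks A; Player 2 would get 10.
- Y: Player I compares 4, 17, 10, 15, 11 and picks B; Player 2 would get 2.
- Z: Player I compares 19, 6, 9, 2, 17 and picks A; Player 2 would get 19.
Player 2's induced payoffs are 9, 10, 2, 19, so Player 2 commits to Z. Subgame-perfect outcome: (A, Z) with payoffs (19, 19).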